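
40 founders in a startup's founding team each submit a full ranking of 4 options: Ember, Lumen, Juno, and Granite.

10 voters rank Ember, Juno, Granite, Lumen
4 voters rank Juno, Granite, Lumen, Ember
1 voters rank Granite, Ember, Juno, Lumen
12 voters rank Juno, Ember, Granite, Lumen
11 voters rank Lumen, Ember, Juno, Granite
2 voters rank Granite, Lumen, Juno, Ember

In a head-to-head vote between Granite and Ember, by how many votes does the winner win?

26

Ballots ranking Granite above Ember: 4+1+2 = 7.
Ballots ranking Ember above Granite: 10+12+11 = 33.
Ember wins 33–7, a margin of 26.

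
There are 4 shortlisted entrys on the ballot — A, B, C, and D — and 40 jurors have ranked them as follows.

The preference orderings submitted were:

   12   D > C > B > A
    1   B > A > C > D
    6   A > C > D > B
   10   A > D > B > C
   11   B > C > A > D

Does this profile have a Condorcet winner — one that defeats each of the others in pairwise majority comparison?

No

Head-to-head results (40 voters total):
A vs B: B wins 24–16.
A vs C: C wins 23–17.
A vs D: A wins 28–12.
B vs C: B wins 22–18.
B vs D: D wins 28–12.
C vs D: D wins 22–18.
No candidate beats all others: A beats D beats B beats A, a majority cycle.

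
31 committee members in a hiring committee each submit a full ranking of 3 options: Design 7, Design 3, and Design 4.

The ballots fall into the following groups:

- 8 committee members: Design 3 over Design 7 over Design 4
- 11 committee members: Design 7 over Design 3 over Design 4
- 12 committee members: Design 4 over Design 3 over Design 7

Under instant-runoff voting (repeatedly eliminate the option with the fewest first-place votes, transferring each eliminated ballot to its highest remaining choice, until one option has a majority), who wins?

Round 1: Design 4 12, Design 7 11, Design 3 8. Design 3 has the fewest and is eliminated.
Round 2: Design 7 19, Design 4 12. Design 7 has a majority.

Design 7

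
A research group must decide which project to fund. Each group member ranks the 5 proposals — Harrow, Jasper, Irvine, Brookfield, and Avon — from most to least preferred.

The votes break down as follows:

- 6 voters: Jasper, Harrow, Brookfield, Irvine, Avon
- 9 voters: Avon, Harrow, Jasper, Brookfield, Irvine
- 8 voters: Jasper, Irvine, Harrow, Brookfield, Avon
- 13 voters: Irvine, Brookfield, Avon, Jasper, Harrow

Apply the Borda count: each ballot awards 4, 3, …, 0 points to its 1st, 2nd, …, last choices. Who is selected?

Borda scores:
  Harrow: 6·3 + 9·3 + 8·2 + 13·0 = 61
  Jasper: 6·4 + 9·2 + 8·4 + 13·1 = 87
  Irvine: 6·1 + 9·0 + 8·3 + 13·4 = 82
  Brookfield: 6·2 + 9·1 + 8·1 + 13·3 = 68
  Avon: 6·0 + 9·4 + 8·0 + 13·2 = 62
Jasper has the highest total.

Jasper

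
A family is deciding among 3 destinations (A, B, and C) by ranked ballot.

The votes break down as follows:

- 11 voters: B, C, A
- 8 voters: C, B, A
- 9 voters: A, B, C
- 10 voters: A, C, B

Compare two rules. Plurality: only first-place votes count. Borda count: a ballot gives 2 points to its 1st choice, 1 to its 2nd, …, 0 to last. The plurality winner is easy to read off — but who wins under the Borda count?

Plurality first-place counts: A 19, B 11, C 8 → A.
Borda totals: A 38, B 39, C 37 → B.

B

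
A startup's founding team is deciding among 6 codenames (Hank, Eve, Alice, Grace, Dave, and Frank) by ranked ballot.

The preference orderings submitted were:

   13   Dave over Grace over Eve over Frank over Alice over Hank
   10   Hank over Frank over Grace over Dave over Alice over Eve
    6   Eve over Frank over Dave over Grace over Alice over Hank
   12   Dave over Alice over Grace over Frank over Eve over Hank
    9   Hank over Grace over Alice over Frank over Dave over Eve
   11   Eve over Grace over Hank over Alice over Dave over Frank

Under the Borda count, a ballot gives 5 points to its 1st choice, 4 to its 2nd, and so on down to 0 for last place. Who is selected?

Borda scores:
  Hank: 13·0 + 10·5 + 6·0 + 12·0 + 9·5 + 11·3 = 128
  Eve: 13·3 + 10·0 + 6·5 + 12·1 + 9·0 + 11·5 = 136
  Alice: 13·1 + 10·1 + 6·1 + 12·4 + 9·3 + 11·2 = 126
  Grace: 13·4 + 10·3 + 6·2 + 12·3 + 9·4 + 11·4 = 210
  Dave: 13·5 + 10·2 + 6·3 + 12·5 + 9·1 + 11·1 = 183
  Frank: 13·2 + 10·4 + 6·4 + 12·2 + 9·2 + 11·0 = 132
Grace has the highest total.

Grace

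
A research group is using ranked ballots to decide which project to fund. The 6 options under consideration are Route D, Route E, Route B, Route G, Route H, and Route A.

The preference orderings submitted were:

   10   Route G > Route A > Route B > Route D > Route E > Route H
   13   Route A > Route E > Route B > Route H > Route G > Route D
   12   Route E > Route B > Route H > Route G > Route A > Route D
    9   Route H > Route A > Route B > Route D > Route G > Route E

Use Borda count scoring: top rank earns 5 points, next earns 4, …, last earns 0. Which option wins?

Borda scores:
  Route D: 10·2 + 13·0 + 12·0 + 9·2 = 38
  Route E: 10·1 + 13·4 + 12·5 + 9·0 = 122
  Route B: 10·3 + 13·3 + 12·4 + 9·3 = 144
  Route G: 10·5 + 13·1 + 12·2 + 9·1 = 96
  Route H: 10·0 + 13·2 + 12·3 + 9·5 = 107
  Route A: 10·4 + 13·5 + 12·1 + 9·4 = 153
Route A has the highest total.

Route A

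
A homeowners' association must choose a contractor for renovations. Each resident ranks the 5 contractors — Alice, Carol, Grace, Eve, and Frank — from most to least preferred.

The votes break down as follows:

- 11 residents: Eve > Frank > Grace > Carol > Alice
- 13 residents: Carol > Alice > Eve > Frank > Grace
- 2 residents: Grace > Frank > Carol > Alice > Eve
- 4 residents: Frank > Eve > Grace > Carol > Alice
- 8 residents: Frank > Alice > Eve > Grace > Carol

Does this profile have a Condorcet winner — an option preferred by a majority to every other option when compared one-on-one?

No

Head-to-head results (38 voters total):
Alice vs Carol: Carol wins 30–8.
Alice vs Grace: Alice wins 21–17.
Alice vs Eve: Alice wins 23–15.
Alice vs Frank: Frank wins 25–13.
Carol vs Grace: Grace wins 25–13.
Carol vs Eve: Eve wins 23–15.
Carol vs Frank: Frank wins 25–13.
Grace vs Eve: Eve wins 36–2.
Grace vs Frank: Frank wins 36–2.
Eve vs Frank: Eve wins 24–14.
No candidate beats all others: Alice beats Grace beats Carol beats Alice, a majority cycle.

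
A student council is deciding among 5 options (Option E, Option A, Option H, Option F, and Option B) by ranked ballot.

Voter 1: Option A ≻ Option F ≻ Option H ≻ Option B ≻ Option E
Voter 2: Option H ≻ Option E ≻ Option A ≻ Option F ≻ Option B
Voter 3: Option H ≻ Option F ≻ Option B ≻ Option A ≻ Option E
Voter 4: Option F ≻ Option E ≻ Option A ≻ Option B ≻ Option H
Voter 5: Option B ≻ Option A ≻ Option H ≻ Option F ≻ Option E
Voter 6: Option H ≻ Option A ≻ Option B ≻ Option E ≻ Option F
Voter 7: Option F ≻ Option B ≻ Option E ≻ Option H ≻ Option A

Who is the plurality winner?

First-place vote totals:
  Option E: 0
  Option A: 1
  Option H: 3
  Option F: 2
  Option B: 1
Option H has the most first-place votes.

Option H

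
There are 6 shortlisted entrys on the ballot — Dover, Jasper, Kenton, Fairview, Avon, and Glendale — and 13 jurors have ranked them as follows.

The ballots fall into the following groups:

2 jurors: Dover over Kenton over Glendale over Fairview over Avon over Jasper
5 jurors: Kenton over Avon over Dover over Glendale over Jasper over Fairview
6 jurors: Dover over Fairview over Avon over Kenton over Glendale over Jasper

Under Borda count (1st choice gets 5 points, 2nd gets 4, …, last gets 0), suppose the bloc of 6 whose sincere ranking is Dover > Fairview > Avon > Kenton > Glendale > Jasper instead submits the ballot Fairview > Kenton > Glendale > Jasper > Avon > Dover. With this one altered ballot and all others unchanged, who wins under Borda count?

Borda totals with the altered ballot: Dover 25, Jasper 17, Kenton 57, Fairview 34, Avon 28, Glendale 34.
The switch changes the winner from Dover to Kenton.

Kenton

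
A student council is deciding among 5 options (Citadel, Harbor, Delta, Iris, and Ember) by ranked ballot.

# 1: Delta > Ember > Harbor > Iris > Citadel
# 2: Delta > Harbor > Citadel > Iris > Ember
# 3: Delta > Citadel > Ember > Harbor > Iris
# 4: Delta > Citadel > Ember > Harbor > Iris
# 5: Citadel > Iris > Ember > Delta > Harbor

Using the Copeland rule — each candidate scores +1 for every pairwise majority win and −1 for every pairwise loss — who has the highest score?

Pairwise results:
  Citadel vs Harbor: Citadel wins 3–2.
  Citadel vs Delta: Delta wins 4–1.
  Citadel vs Iris: Citadel wins 4–1.
  Citadel vs Ember: Citadel wins 4–1.
  Harbor vs Delta: Delta wins 5–0.
  Harbor vs Iris: Harbor wins 4–1.
  Harbor vs Ember: Ember wins 4–1.
  Delta vs Iris: Delta wins 4–1.
  Delta vs Ember: Delta wins 4–1.
  Iris vs Ember: Ember wins 3–2.
Copeland scores (wins − losses):
  Citadel: 3 − 1 = 2
  Harbor: 1 − 3 = -2
  Delta: 4 − 0 = 4
  Iris: 0 − 4 = -4
  Ember: 2 − 2 = 0
Delta has the best Copeland score.

Delta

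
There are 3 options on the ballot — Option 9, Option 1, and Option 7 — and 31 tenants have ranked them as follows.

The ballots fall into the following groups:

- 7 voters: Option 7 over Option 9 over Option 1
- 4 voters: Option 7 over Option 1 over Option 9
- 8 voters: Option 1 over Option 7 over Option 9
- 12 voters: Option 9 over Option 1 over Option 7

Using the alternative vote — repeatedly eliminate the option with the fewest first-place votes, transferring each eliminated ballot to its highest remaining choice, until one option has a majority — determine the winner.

Option 7

Round 1: Option 9 12, Option 7 11, Option 1 8. Option 1 has the fewest and is eliminated.
Round 2: Option 7 19, Option 9 12. Option 7 has a majority.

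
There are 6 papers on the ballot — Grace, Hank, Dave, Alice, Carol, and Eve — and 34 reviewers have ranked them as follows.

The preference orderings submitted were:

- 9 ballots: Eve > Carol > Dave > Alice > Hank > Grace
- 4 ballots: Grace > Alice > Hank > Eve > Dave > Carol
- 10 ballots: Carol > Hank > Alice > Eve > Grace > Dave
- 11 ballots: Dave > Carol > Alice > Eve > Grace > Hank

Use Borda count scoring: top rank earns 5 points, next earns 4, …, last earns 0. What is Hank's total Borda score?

61

Borda scores:
  Grace: 9·0 + 4·5 + 10·1 + 11·1 = 41
  Hank: 9·1 + 4·3 + 10·4 + 11·0 = 61
  Dave: 9·3 + 4·1 + 10·0 + 11·5 = 86
  Alice: 9·2 + 4·4 + 10·3 + 11·3 = 97
  Carol: 9·4 + 4·0 + 10·5 + 11·4 = 130
  Eve: 9·5 + 4·2 + 10·2 + 11·2 = 95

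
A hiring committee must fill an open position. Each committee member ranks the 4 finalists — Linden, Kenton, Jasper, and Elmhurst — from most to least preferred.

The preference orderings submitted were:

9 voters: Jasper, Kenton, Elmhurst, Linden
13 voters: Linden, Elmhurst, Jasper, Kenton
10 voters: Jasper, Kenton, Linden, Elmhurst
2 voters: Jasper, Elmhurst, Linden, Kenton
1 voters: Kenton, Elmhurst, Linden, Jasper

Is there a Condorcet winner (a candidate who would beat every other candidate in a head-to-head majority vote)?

Head-to-head results (35 voters total):
Linden vs Kenton: Kenton wins 20–15.
Linden vs Jasper: Jasper wins 21–14.
Linden vs Elmhurst: Linden wins 23–12.
Kenton vs Jasper: Jasper wins 34–1.
Kenton vs Elmhurst: Kenton wins 20–15.
Jasper vs Elmhurst: Jasper wins 21–14.
Jasper beats each rival — Linden (21–14), Kenton (34–1), Elmhurst (21–14) — so Jasper is the Condorcet winner.

Yes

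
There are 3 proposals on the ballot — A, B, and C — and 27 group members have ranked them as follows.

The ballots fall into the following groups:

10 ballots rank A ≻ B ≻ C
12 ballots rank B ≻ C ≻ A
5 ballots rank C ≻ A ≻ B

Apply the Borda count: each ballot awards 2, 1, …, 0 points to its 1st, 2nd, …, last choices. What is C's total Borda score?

Borda scores:
  A: 10·2 + 12·0 + 5·1 = 25
  B: 10·1 + 12·2 + 5·0 = 34
  C: 10·0 + 12·1 + 5·2 = 22

22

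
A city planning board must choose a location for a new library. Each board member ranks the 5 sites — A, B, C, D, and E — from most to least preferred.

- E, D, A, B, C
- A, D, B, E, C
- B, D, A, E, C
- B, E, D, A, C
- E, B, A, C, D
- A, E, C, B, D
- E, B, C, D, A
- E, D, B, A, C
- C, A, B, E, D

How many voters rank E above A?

Ballots ranking E above A: 5.
Ballots ranking A above E: 4.
So 5 of 9 voters prefer E to A.

5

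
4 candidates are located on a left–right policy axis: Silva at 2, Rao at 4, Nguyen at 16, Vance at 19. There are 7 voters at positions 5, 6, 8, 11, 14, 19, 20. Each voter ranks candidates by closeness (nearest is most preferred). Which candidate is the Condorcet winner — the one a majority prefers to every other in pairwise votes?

With single-peaked preferences on a line, the Condorcet winner is the candidate closest to the median voter.
The median voter (position 11) is closest to Nguyen at 16.
Check: Nguyen vs Silva — voters closer to Nguyen: 4 of 7.

Nguyen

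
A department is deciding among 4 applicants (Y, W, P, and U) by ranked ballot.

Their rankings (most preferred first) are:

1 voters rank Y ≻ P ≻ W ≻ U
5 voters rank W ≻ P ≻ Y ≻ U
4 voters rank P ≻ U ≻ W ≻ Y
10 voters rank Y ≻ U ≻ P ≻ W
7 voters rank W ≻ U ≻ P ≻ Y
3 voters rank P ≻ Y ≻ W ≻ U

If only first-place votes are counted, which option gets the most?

First-place vote totals:
  Y: 11
  W: 12
  P: 7
  U: 0
W has the most first-place votes.

W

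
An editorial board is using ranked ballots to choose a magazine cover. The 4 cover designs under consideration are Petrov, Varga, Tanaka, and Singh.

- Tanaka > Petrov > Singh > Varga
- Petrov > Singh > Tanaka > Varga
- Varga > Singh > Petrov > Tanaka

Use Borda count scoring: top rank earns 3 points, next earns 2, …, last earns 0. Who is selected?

Petrov

Borda scores:
  Petrov: 2 + 3 + 1 = 6
  Varga: 0 + 0 + 3 = 3
  Tanaka: 3 + 1 + 0 = 4
  Singh: 1 + 2 + 2 = 5
Petrov has the highest total.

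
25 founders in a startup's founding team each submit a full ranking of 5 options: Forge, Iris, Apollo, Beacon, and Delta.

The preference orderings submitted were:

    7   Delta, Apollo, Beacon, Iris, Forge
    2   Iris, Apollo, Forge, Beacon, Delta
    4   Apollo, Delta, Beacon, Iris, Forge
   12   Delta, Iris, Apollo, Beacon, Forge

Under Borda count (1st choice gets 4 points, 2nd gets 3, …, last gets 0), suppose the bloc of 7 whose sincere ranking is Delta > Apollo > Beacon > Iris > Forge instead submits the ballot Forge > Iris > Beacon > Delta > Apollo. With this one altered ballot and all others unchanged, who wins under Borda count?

Borda totals with the altered ballot: Forge 32, Iris 69, Apollo 46, Beacon 36, Delta 67.
The switch changes the winner from Delta to Iris.

Iris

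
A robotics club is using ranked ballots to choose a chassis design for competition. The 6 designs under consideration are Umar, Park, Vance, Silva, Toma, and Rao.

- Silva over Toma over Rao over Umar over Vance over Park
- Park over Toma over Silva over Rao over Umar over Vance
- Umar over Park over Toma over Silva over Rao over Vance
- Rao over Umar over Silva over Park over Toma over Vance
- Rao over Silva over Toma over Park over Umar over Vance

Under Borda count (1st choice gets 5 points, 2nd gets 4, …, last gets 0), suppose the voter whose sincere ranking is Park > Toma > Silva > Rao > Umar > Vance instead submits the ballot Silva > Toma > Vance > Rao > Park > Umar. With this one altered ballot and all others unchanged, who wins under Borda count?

Borda totals with the altered ballot: Umar 12, Park 9, Vance 4, Silva 19, Toma 15, Rao 16.
The winner is unchanged: still Silva.

Silva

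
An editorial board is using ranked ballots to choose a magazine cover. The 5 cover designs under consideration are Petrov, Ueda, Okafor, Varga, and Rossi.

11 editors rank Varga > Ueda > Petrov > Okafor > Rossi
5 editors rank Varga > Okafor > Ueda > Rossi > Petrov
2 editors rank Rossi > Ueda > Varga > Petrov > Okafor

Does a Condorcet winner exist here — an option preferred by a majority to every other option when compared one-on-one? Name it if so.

Varga

Head-to-head results (18 voters total):
Petrov vs Ueda: Ueda wins 18–0.
Petrov vs Okafor: Petrov wins 13–5.
Petrov vs Varga: Varga wins 18–0.
Petrov vs Rossi: Petrov wins 11–7.
Ueda vs Okafor: Ueda wins 13–5.
Ueda vs Varga: Varga wins 16–2.
Ueda vs Rossi: Ueda wins 16–2.
Okafor vs Varga: Varga wins 18–0.
Okafor vs Rossi: Okafor wins 16–2.
Varga vs Rossi: Varga wins 16–2.
Varga beats each rival — Petrov (18–0), Ueda (16–2), Okafor (18–0), Rossi (16–2) — so Varga is the Condorcet winner.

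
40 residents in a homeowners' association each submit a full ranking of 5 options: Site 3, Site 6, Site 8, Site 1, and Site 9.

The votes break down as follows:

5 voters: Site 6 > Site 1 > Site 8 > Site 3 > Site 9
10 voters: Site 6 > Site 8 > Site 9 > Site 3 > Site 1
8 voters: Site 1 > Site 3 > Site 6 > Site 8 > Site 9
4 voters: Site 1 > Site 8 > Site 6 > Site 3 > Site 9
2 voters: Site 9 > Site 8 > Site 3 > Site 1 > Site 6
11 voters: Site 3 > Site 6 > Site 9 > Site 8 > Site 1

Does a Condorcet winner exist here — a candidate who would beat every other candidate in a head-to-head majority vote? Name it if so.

None — there is no Condorcet winner

Head-to-head results (40 voters total):
Site 3 vs Site 6: Site 3 wins 21–19.
Site 3 vs Site 8: Site 8 wins 21–19.
Site 3 vs Site 1: Site 3 wins 23–17.
Site 3 vs Site 9: Site 3 wins 28–12.
Site 6 vs Site 8: Site 6 wins 34–6.
Site 6 vs Site 1: Site 6 wins 26–14.
Site 6 vs Site 9: Site 6 wins 38–2.
Site 8 vs Site 1: Site 8 wins 23–17.
Site 8 vs Site 9: Site 8 wins 27–13.
Site 1 vs Site 9: Site 9 wins 23–17.
No candidate beats all others: Site 3 beats Site 6 beats Site 8 beats Site 3, a majority cycle.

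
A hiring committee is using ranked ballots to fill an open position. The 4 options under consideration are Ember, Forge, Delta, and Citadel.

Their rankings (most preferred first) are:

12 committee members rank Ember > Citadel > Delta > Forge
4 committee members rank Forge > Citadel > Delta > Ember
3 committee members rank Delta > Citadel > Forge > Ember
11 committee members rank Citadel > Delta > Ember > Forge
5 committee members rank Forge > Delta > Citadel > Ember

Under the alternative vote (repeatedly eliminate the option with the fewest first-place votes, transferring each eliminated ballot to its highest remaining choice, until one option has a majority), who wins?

Citadel

Round 1: Ember 12, Citadel 11, Forge 9, Delta 3. Delta has the fewest and is eliminated.
Round 2: Citadel 14, Ember 12, Forge 9. Forge has the fewest and is eliminated.
Round 3: Citadel 23, Ember 12. Citadel has a majority.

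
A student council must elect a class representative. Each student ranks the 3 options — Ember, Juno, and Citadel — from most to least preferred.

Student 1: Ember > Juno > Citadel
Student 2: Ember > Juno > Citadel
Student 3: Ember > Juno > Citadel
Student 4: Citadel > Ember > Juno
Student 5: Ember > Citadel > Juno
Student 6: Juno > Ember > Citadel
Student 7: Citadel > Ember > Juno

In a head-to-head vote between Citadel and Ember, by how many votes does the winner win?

Ballots ranking Citadel above Ember: 2.
Ballots ranking Ember above Citadel: 5.
Ember wins 5–2, a margin of 3.

3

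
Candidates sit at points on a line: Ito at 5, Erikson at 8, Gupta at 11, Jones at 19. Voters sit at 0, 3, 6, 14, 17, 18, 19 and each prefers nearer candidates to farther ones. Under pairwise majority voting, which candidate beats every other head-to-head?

Gupta

With single-peaked preferences on a line, the Condorcet winner is the candidate closest to the median voter.
The median voter (position 14) is closest to Gupta at 11.
Check: Gupta vs Ito — voters closer to Gupta: 4 of 7.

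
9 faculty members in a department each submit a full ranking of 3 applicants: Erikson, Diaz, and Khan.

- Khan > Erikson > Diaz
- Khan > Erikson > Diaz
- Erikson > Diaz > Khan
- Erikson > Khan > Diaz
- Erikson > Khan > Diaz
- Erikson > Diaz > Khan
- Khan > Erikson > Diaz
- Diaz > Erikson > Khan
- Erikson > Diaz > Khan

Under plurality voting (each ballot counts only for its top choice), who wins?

First-place vote totals:
  Erikson: 5
  Diaz: 1
  Khan: 3
Erikson has the most first-place votes.

Erikson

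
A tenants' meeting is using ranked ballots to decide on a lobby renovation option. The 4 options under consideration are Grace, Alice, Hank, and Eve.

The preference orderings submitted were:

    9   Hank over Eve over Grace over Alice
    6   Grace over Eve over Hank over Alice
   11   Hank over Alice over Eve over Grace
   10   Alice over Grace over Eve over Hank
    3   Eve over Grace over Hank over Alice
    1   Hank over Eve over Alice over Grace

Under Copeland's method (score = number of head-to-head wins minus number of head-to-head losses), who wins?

Hank

Pairwise results:
  Grace vs Alice: Alice wins 22–18.
  Grace vs Hank: Hank wins 21–19.
  Grace vs Eve: Eve wins 24–16.
  Alice vs Hank: Hank wins 30–10.
  Alice vs Eve: Alice wins 21–19.
  Hank vs Eve: Hank wins 21–19.
Copeland scores (wins − losses):
  Grace: 0 − 3 = -3
  Alice: 2 − 1 = 1
  Hank: 3 − 0 = 3
  Eve: 1 − 2 = -1
Hank has the best Copeland score.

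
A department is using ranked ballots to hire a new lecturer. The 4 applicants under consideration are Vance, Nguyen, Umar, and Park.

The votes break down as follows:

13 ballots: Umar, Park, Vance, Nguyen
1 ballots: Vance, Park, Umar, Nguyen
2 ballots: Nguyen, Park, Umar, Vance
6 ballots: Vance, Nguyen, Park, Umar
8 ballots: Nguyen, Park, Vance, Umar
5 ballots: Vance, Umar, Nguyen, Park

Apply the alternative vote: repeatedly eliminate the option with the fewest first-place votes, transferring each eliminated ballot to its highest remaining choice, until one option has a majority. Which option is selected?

Round 1: Umar 13, Vance 12, Nguyen 10, Park 0. Park has the fewest and is eliminated.
Round 2: Umar 13, Vance 12, Nguyen 10. Nguyen has the fewest and is eliminated.
Round 3: Vance 20, Umar 15. Vance has a majority.

Vance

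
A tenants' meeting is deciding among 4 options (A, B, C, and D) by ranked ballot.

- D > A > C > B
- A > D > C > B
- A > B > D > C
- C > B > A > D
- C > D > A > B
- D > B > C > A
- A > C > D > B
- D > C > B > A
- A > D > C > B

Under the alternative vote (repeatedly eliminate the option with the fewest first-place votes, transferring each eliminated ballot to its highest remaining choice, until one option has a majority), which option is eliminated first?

Round 1: A 4, D 3, C 2, B 0. B has the fewest and is eliminated.
Round 2: A 4, D 3, C 2. C has the fewest and is eliminated.
Round 3: A 5, D 4. A has a majority.

B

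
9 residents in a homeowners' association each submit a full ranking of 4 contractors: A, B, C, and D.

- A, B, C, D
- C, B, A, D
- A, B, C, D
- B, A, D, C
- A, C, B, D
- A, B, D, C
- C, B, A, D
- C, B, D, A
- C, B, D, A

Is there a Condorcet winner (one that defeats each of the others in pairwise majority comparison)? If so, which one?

Head-to-head results (9 voters total):
A vs B: B wins 5–4.
A vs C: A wins 5–4.
A vs D: A wins 7–2.
B vs C: C wins 5–4.
B vs D: B wins 9–0.
C vs D: C wins 7–2.
No candidate beats all others: A beats C beats B beats A, a majority cycle.

There is no Condorcet winner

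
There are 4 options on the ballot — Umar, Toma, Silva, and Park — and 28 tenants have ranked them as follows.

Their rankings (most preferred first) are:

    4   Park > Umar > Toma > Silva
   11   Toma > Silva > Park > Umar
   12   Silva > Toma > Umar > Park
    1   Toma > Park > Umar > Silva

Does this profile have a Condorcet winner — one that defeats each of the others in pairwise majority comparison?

Yes

Head-to-head results (28 voters total):
Umar vs Toma: Toma wins 24–4.
Umar vs Silva: Silva wins 23–5.
Umar vs Park: Park wins 16–12.
Toma vs Silva: Toma wins 16–12.
Toma vs Park: Toma wins 24–4.
Silva vs Park: Silva wins 23–5.
Toma beats each rival — Umar (24–4), Silva (16–12), Park (24–4) — so Toma is the Condorcet winner.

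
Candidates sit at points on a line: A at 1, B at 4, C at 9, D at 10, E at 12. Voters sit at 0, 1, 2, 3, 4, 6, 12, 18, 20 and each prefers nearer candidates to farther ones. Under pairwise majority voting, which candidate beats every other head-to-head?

B

With single-peaked preferences on a line, the Condorcet winner is the candidate closest to the median voter.
The median voter (position 4) is closest to B at 4.
Check: B vs A — voters closer to B: 6 of 9.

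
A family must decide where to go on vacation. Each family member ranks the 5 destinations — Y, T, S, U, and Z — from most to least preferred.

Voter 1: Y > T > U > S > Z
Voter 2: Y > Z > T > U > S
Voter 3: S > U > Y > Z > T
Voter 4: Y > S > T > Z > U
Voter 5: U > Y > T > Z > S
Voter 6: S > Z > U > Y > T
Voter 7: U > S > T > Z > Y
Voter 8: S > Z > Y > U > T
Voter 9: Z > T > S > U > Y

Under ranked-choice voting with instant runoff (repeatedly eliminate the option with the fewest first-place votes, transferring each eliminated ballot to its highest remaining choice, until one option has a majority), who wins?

S

Round 1: Y 3, S 3, U 2, Z 1, T 0. T has the fewest and is eliminated.
Round 2: Y 3, S 3, U 2, Z 1. Z has the fewest and is eliminated.
Round 3: S 4, Y 3, U 2. U has the fewest and is eliminated.
Round 4: S 5, Y 4. S has a majority.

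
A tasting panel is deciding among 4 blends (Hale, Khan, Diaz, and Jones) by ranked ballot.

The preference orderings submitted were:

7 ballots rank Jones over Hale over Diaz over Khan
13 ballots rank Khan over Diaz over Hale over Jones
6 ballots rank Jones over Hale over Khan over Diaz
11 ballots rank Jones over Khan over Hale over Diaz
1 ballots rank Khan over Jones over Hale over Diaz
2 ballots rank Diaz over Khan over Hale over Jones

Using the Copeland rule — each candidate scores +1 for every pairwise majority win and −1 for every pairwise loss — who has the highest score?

Jones

Pairwise results:
  Hale vs Khan: Khan wins 27–13.
  Hale vs Diaz: Hale wins 25–15.
  Hale vs Jones: Jones wins 25–15.
  Khan vs Diaz: Khan wins 31–9.
  Khan vs Jones: Jones wins 24–16.
  Diaz vs Jones: Jones wins 25–15.
Copeland scores (wins − losses):
  Hale: 1 − 2 = -1
  Khan: 2 − 1 = 1
  Diaz: 0 − 3 = -3
  Jones: 3 − 0 = 3
Jones has the best Copeland score.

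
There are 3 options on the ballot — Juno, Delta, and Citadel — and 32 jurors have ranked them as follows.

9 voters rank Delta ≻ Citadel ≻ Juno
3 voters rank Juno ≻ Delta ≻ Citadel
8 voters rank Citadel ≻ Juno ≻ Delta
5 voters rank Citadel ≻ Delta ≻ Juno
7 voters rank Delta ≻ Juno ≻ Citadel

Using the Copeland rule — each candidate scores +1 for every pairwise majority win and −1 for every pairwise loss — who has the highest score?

Delta

Pairwise results:
  Juno vs Delta: Delta wins 21–11.
  Juno vs Citadel: Citadel wins 22–10.
  Delta vs Citadel: Delta wins 19–13.
Copeland scores (wins − losses):
  Juno: 0 − 2 = -2
  Delta: 2 − 0 = 2
  Citadel: 1 − 1 = 0
Delta has the best Copeland score.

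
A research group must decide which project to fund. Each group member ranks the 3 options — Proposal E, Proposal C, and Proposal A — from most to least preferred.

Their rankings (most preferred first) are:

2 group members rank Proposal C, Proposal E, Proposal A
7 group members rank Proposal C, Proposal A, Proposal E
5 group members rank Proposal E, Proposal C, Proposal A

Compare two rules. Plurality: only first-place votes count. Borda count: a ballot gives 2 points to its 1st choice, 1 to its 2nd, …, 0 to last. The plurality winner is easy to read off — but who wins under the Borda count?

Plurality first-place counts: Proposal E 5, Proposal C 9, Proposal A 0 → Proposal C.
Borda totals: Proposal E 12, Proposal C 23, Proposal A 7 → Proposal C.

Proposal C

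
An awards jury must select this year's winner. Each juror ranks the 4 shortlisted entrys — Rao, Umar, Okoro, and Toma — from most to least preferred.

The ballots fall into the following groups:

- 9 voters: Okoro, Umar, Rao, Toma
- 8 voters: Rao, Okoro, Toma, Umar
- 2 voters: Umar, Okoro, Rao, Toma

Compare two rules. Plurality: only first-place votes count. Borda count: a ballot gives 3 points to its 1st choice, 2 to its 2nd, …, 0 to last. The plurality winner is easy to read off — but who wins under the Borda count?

Okoro

Plurality first-place counts: Rao 8, Umar 2, Okoro 9, Toma 0 → Okoro.
Borda totals: Rao 35, Umar 24, Okoro 47, Toma 8 → Okoro.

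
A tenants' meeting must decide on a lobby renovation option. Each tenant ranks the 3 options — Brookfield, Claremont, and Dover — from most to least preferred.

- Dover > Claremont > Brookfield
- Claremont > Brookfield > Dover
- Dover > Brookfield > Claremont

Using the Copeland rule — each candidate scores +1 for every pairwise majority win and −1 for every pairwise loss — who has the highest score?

Dover

Pairwise results:
  Brookfield vs Claremont: Claremont wins 2–1.
  Brookfield vs Dover: Dover wins 2–1.
  Claremont vs Dover: Dover wins 2–1.
Copeland scores (wins − losses):
  Brookfield: 0 − 2 = -2
  Claremont: 1 − 1 = 0
  Dover: 2 − 0 = 2
Dover has the best Copeland score.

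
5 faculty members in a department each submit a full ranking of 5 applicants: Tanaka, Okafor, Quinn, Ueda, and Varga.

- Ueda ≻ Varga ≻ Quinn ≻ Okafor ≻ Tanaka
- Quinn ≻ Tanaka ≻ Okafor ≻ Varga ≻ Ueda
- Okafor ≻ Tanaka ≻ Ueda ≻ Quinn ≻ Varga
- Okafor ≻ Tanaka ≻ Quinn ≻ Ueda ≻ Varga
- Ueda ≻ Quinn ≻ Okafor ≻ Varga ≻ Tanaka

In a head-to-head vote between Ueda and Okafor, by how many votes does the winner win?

1

Ballots ranking Ueda above Okafor: 2.
Ballots ranking Okafor above Ueda: 3.
Okafor wins 3–2, a margin of 1.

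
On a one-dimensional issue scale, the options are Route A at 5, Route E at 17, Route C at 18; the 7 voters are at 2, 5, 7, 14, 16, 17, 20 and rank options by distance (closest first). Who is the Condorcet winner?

With single-peaked preferences on a line, the Condorcet winner is the candidate closest to the median voter.
The median voter (position 14) is closest to Route E at 17.
Check: Route E vs Route C — voters closer to Route E: 6 of 7.

Route E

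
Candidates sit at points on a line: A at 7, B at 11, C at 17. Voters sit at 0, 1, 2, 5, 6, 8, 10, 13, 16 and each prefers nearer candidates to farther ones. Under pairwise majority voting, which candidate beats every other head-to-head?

A

With single-peaked preferences on a line, the Condorcet winner is the candidate closest to the median voter.
The median voter (position 6) is closest to A at 7.
Check: A vs B — voters closer to A: 6 of 9.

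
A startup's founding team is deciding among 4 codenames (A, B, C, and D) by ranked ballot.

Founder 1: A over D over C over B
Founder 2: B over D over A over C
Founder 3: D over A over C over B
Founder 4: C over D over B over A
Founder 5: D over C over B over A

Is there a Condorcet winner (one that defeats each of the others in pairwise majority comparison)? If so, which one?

Head-to-head results (5 voters total):
A vs B: B wins 3–2.
A vs C: A wins 3–2.
A vs D: D wins 4–1.
B vs C: C wins 4–1.
B vs D: D wins 4–1.
C vs D: D wins 4–1.
D beats each rival — A (4–1), B (4–1), C (4–1) — so D is the Condorcet winner.

D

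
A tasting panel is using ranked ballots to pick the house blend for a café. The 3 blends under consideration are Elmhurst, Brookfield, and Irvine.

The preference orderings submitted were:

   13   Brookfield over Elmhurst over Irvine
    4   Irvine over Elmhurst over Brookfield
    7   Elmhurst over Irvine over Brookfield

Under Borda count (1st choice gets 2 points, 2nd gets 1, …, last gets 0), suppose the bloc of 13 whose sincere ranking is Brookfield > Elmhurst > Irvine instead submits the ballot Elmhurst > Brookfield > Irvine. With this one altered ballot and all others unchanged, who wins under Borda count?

Borda totals with the altered ballot: Elmhurst 44, Brookfield 13, Irvine 15.
The winner is unchanged: still Elmhurst.

Elmhurst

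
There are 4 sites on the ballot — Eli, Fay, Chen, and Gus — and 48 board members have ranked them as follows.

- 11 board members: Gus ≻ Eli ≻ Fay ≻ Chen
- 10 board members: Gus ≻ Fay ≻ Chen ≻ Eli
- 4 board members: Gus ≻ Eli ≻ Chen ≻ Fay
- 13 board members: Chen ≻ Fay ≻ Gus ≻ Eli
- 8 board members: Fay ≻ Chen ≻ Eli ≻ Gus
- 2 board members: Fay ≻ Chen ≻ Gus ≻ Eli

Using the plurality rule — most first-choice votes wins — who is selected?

Gus

First-place vote totals:
  Eli: 0
  Fay: 10
  Chen: 13
  Gus: 25
Gus has the most first-place votes.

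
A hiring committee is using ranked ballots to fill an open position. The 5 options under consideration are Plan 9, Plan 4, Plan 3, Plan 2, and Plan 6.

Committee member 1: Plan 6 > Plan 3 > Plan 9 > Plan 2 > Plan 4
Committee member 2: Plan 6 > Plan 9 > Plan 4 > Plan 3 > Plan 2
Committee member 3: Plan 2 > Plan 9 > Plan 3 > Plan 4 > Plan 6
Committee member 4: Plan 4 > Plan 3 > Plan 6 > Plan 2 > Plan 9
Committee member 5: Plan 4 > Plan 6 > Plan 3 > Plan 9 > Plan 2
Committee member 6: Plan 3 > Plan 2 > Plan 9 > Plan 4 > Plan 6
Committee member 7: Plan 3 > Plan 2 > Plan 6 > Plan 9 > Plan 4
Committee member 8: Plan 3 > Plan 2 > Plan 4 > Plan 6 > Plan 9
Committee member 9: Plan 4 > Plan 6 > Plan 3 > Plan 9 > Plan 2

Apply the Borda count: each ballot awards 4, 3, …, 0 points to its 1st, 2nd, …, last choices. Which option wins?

Borda scores:
  Plan 9: 2 + 3 + 3 + 0 + 1 + 2 + 1 + 0 + 1 = 13
  Plan 4: 0 + 2 + 1 + 4 + 4 + 1 + 0 + 2 + 4 = 18
  Plan 3: 3 + 1 + 2 + 3 + 2 + 4 + 4 + 4 + 2 = 25
  Plan 2: 1 + 0 + 4 + 1 + 0 + 3 + 3 + 3 + 0 = 15
  Plan 6: 4 + 4 + 0 + 2 + 3 + 0 + 2 + 1 + 3 = 19
Plan 3 has the highest total.

Plan 3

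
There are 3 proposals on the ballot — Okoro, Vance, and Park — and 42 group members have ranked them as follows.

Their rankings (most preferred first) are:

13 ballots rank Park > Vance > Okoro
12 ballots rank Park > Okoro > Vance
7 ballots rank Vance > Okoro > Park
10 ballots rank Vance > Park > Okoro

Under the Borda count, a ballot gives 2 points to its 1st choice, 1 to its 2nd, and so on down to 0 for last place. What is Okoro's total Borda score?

Borda scores:
  Okoro: 13·0 + 12·1 + 7·1 + 10·0 = 19
  Vance: 13·1 + 12·0 + 7·2 + 10·2 = 47
  Park: 13·2 + 12·2 + 7·0 + 10·1 = 60

19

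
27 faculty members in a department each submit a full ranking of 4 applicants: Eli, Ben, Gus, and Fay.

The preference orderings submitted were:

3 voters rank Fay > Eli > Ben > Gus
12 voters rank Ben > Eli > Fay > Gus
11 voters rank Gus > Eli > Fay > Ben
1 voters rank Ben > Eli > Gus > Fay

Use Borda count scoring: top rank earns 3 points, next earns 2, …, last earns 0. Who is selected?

Borda scores:
  Eli: 3·2 + 12·2 + 11·2 + 2 = 54
  Ben: 3·1 + 12·3 + 11·0 + 3 = 42
  Gus: 3·0 + 12·0 + 11·3 + 1 = 34
  Fay: 3·3 + 12·1 + 11·1 + 0 = 32
Eli has the highest total.

Eli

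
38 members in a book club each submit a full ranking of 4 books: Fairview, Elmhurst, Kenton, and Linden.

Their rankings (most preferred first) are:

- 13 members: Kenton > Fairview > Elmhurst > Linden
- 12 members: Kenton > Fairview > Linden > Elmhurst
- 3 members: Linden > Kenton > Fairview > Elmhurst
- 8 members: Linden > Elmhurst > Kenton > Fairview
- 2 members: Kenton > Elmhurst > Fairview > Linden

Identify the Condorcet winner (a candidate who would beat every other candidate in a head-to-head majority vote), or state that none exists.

Head-to-head results (38 voters total):
Fairview vs Elmhurst: Fairview wins 28–10.
Fairview vs Kenton: Kenton wins 38–0.
Fairview vs Linden: Fairview wins 27–11.
Elmhurst vs Kenton: Kenton wins 30–8.
Elmhurst vs Linden: Linden wins 23–15.
Kenton vs Linden: Kenton wins 27–11.
Kenton beats each rival — Fairview (38–0), Elmhurst (30–8), Linden (27–11) — so Kenton is the Condorcet winner.

Kenton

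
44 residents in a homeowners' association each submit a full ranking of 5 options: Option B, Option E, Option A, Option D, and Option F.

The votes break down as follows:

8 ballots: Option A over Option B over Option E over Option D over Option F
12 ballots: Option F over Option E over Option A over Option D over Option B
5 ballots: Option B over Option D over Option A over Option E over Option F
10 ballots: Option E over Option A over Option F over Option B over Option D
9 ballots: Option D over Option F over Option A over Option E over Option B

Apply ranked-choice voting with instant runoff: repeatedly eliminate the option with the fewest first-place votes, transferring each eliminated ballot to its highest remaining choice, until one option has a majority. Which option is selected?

Option E

Round 1: Option F 12, Option E 10, Option D 9, Option A 8, Option B 5. Option B has the fewest and is eliminated.
Round 2: Option D 14, Option F 12, Option E 10, Option A 8. Option A has the fewest and is eliminated.
Round 3: Option E 18, Option D 14, Option F 12. Option F has the fewest and is eliminated.
Round 4: Option E 30, Option D 14. Option E has a majority.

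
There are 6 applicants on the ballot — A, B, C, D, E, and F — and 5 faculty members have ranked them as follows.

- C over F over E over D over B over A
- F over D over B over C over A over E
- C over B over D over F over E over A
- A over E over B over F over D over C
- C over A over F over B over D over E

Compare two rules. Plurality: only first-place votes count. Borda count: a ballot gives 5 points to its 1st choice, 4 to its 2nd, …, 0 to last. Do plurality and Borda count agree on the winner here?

Yes

Plurality first-place counts: A 1, B 0, C 3, D 0, E 0, F 1 → C.
Borda totals: A 10, B 13, C 17, D 11, E 8, F 16 → C.
The two rules agree on C.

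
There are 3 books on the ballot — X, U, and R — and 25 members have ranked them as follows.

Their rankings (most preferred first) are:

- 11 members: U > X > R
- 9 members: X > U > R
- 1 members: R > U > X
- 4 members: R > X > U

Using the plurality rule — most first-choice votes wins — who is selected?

First-place vote totals:
  X: 9
  U: 11
  R: 5
U has the most first-place votes.

U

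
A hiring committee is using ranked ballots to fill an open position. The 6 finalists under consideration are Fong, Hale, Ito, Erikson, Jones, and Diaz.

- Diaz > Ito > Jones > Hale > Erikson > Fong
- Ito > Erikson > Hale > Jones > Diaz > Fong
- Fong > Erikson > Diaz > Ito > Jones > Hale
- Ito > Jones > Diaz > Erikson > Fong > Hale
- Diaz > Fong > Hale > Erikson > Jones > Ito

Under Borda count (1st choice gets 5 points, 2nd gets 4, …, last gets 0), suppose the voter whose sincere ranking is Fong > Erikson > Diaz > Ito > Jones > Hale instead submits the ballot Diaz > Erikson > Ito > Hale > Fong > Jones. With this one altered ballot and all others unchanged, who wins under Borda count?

Borda totals with the altered ballot: Fong 6, Hale 10, Ito 17, Erikson 13, Jones 10, Diaz 19.
The winner is unchanged: still Diaz.

Diaz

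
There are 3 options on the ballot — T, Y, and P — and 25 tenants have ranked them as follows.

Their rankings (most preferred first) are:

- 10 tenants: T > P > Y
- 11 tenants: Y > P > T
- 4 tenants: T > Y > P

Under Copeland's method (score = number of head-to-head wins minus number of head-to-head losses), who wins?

Pairwise results:
  T vs Y: T wins 14–11.
  T vs P: T wins 14–11.
  Y vs P: Y wins 15–10.
Copeland scores (wins − losses):
  T: 2 − 0 = 2
  Y: 1 − 1 = 0
  P: 0 − 2 = -2
T has the best Copeland score.

T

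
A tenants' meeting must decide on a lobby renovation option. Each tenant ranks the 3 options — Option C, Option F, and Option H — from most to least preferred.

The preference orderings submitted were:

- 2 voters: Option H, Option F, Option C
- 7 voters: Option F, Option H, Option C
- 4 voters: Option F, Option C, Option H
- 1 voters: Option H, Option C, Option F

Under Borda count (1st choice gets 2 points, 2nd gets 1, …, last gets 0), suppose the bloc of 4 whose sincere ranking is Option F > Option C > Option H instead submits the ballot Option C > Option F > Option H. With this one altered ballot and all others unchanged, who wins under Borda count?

Option F

Borda totals with the altered ballot: Option C 9, Option F 20, Option H 13.
The winner is unchanged: still Option F.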